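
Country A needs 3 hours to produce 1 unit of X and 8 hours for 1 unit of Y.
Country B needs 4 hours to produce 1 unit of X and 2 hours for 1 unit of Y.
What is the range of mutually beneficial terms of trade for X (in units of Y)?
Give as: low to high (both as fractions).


Opportunity cost of X for Country A = hours_X / hours_Y = 3/8 = 3/8 units of Y
Opportunity cost of X for Country B = hours_X / hours_Y = 4/2 = 2 units of Y
Terms of trade must be between the two opportunity costs.
Range: 3/8 to 2

3/8 to 2


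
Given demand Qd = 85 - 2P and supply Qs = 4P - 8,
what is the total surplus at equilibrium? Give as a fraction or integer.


Find equilibrium: 85 - 2P = 4P - 8
85 + 8 = 6P
P* = 93/6 = 31/2
Q* = 4*31/2 - 8 = 54
Inverse demand: P = 85/2 - Q/2, so P_max = 85/2
Inverse supply: P = 2 + Q/4, so P_min = 2
CS = (1/2) * 54 * (85/2 - 31/2) = 729
PS = (1/2) * 54 * (31/2 - 2) = 729/2
TS = CS + PS = 729 + 729/2 = 2187/2

2187/2


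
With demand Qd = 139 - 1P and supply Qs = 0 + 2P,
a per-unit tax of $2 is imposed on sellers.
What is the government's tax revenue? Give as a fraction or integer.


With tax on sellers, new supply: Qs' = 0 + 2(P - 2)
= 2P - 4
New equilibrium quantity:
Q_new = 274/3
Tax revenue = tax * Q_new = 2 * 274/3 = 548/3

548/3


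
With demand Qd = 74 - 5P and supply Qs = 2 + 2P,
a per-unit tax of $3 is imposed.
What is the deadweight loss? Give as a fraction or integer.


Pre-tax equilibrium quantity: Q* = 158/7
Post-tax equilibrium quantity: Q_tax = 128/7
Reduction in quantity: Q* - Q_tax = 30/7
DWL = (1/2) * tax * (Q* - Q_tax)
DWL = (1/2) * 3 * 30/7 = 45/7

45/7


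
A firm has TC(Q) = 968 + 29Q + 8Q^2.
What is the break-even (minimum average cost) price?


AC(Q) = 968/Q + 29 + 8Q
To minimize: dAC/dQ = -968/Q^2 + 8 = 0
Q^2 = 968/8 = 121
Q* = 11
Min AC = 968/11 + 29 + 8*11
Min AC = 88 + 29 + 88 = 205

205


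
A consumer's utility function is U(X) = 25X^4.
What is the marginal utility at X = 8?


MU = dU/dX = 25*4*X^(4-1)
MU = 100*X^3
At X = 8:
MU = 100 * 8^3
MU = 100 * 512 = 51200

51200


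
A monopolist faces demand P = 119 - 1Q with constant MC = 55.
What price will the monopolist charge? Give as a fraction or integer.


MR = 119 - 2Q
Set MR = MC: 119 - 2Q = 55
Q* = 32
Substitute into demand:
P* = 119 - 1*32 = 87

87


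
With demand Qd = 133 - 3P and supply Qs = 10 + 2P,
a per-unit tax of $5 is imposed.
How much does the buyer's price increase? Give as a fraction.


With a per-unit tax, the buyer's price increase depends on relative slopes.
Supply slope: d = 2, Demand slope: b = 3
Buyer's price increase = d * tax / (b + d)
= 2 * 5 / (3 + 2)
= 10 / 5 = 2

2


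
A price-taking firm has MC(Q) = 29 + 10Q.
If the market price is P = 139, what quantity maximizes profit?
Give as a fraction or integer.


In perfect competition, profit is maximized where P = MC.
139 = 29 + 10Q
110 = 10Q
Q* = 110/10 = 11

11


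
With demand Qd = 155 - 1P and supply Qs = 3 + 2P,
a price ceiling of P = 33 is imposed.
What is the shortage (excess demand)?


At P = 33:
Qd = 155 - 1*33 = 122
Qs = 3 + 2*33 = 69
Shortage = Qd - Qs = 122 - 69 = 53

53


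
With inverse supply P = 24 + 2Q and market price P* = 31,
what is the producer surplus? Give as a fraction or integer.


Minimum supply price (at Q=0): P_min = 24
Quantity supplied at P* = 31:
Q* = (31 - 24)/2 = 7/2
PS = (1/2) * Q* * (P* - P_min)
PS = (1/2) * 7/2 * (31 - 24)
PS = (1/2) * 7/2 * 7 = 49/4

49/4


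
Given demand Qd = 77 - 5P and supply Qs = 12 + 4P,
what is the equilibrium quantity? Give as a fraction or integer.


First find equilibrium price:
77 - 5P = 12 + 4P
P* = 65/9 = 65/9
Then substitute into demand:
Q* = 77 - 5 * 65/9 = 368/9

368/9


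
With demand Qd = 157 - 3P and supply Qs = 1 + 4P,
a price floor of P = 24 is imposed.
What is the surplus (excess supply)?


At P = 24:
Qd = 157 - 3*24 = 85
Qs = 1 + 4*24 = 97
Surplus = Qs - Qd = 97 - 85 = 12

12


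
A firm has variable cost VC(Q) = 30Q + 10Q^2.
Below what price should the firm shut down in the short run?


AVC(Q) = VC(Q)/Q = 30 + 10Q
AVC is increasing in Q, so minimum AVC is at Q -> 0+.
Min AVC = 30
The firm should shut down if P < 30.

30


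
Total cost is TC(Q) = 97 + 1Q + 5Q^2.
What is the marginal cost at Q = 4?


MC = dTC/dQ = 1 + 2*5*Q
At Q = 4:
MC = 1 + 10*4
MC = 1 + 40 = 41

41


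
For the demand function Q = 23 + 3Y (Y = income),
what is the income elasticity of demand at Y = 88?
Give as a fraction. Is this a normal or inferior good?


dQ/dY = 3
At Y = 88: Q = 23 + 3*88 = 287
Ey = (dQ/dY)(Y/Q) = 3 * 88 / 287 = 264/287
Since Ey > 0, this is a normal good.

264/287 (normal good)


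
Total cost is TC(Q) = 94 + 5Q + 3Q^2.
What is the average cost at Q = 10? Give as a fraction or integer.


TC(10) = 94 + 5*10 + 3*10^2
TC(10) = 94 + 50 + 300 = 444
AC = TC/Q = 444/10 = 222/5

222/5


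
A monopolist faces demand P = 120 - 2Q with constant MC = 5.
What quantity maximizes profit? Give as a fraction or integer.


TR = P*Q = (120 - 2Q)Q = 120Q - 2Q^2
MR = dTR/dQ = 120 - 4Q
Set MR = MC:
120 - 4Q = 5
115 = 4Q
Q* = 115/4 = 115/4

115/4


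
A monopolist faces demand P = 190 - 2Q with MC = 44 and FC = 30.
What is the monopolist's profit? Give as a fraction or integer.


MR = MC: 190 - 4Q = 44
Q* = 73/2
P* = 190 - 2*73/2 = 117
Profit = (P* - MC)*Q* - FC
= (117 - 44)*73/2 - 30
= 73*73/2 - 30
= 5329/2 - 30 = 5269/2

5269/2


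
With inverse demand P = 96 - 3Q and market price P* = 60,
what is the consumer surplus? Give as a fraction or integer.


Maximum willingness to pay (at Q=0): P_max = 96
Quantity demanded at P* = 60:
Q* = (96 - 60)/3 = 12
CS = (1/2) * Q* * (P_max - P*)
CS = (1/2) * 12 * (96 - 60)
CS = (1/2) * 12 * 36 = 216

216


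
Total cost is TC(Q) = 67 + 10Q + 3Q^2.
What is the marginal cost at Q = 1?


MC = dTC/dQ = 10 + 2*3*Q
At Q = 1:
MC = 10 + 6*1
MC = 10 + 6 = 16

16


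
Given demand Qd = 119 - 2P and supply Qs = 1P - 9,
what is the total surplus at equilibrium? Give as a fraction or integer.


Find equilibrium: 119 - 2P = 1P - 9
119 + 9 = 3P
P* = 128/3 = 128/3
Q* = 1*128/3 - 9 = 101/3
Inverse demand: P = 119/2 - Q/2, so P_max = 119/2
Inverse supply: P = 9 + Q/1, so P_min = 9
CS = (1/2) * 101/3 * (119/2 - 128/3) = 10201/36
PS = (1/2) * 101/3 * (128/3 - 9) = 10201/18
TS = CS + PS = 10201/36 + 10201/18 = 10201/12

10201/12


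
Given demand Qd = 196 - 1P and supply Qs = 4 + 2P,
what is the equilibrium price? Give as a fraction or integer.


At equilibrium, Qd = Qs.
196 - 1P = 4 + 2P
196 - 4 = 1P + 2P
192 = 3P
P* = 192/3 = 64

64


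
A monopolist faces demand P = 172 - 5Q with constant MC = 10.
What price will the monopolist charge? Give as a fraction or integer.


MR = 172 - 10Q
Set MR = MC: 172 - 10Q = 10
Q* = 81/5
Substitute into demand:
P* = 172 - 5*81/5 = 91

91


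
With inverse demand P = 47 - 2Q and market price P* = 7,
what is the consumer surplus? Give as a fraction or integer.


Maximum willingness to pay (at Q=0): P_max = 47
Quantity demanded at P* = 7:
Q* = (47 - 7)/2 = 20
CS = (1/2) * Q* * (P_max - P*)
CS = (1/2) * 20 * (47 - 7)
CS = (1/2) * 20 * 40 = 400

400


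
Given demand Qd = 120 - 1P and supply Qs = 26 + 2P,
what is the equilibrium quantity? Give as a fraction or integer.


First find equilibrium price:
120 - 1P = 26 + 2P
P* = 94/3 = 94/3
Then substitute into demand:
Q* = 120 - 1 * 94/3 = 266/3

266/3


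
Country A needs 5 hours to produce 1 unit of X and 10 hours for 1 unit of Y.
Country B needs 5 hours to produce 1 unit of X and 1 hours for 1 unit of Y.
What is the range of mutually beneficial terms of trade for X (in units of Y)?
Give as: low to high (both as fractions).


Opportunity cost of X for Country A = hours_X / hours_Y = 5/10 = 1/2 units of Y
Opportunity cost of X for Country B = hours_X / hours_Y = 5/1 = 5 units of Y
Terms of trade must be between the two opportunity costs.
Range: 1/2 to 5

1/2 to 5


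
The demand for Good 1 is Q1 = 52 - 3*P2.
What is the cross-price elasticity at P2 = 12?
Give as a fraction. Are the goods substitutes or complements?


dQ1/dP2 = -3
At P2 = 12: Q1 = 52 - 3*12 = 16
Exy = (dQ1/dP2)(P2/Q1) = -3 * 12 / 16 = -9/4
Since Exy < 0, the goods are complements.

-9/4 (complements)


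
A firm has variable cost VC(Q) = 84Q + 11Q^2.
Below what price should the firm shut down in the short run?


AVC(Q) = VC(Q)/Q = 84 + 11Q
AVC is increasing in Q, so minimum AVC is at Q -> 0+.
Min AVC = 84
The firm should shut down if P < 84.

84


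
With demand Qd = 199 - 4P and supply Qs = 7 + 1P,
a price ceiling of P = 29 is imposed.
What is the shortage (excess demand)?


At P = 29:
Qd = 199 - 4*29 = 83
Qs = 7 + 1*29 = 36
Shortage = Qd - Qs = 83 - 36 = 47

47


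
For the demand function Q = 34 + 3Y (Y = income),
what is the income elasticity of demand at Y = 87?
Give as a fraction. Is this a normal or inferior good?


dQ/dY = 3
At Y = 87: Q = 34 + 3*87 = 295
Ey = (dQ/dY)(Y/Q) = 3 * 87 / 295 = 261/295
Since Ey > 0, this is a normal good.

261/295 (normal good)


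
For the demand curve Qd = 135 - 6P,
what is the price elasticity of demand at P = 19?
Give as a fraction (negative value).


dQ/dP = -6
At P = 19: Q = 135 - 6*19 = 21
E = (dQ/dP)(P/Q) = (-6)(19/21) = -38/7

-38/7


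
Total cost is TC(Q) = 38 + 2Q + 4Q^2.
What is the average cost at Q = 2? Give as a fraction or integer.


TC(2) = 38 + 2*2 + 4*2^2
TC(2) = 38 + 4 + 16 = 58
AC = TC/Q = 58/2 = 29

29


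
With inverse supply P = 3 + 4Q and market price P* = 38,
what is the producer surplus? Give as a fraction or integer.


Minimum supply price (at Q=0): P_min = 3
Quantity supplied at P* = 38:
Q* = (38 - 3)/4 = 35/4
PS = (1/2) * Q* * (P* - P_min)
PS = (1/2) * 35/4 * (38 - 3)
PS = (1/2) * 35/4 * 35 = 1225/8

1225/8


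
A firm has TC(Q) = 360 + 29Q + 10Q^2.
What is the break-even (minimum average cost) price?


AC(Q) = 360/Q + 29 + 10Q
To minimize: dAC/dQ = -360/Q^2 + 10 = 0
Q^2 = 360/10 = 36
Q* = 6
Min AC = 360/6 + 29 + 10*6
Min AC = 60 + 29 + 60 = 149

149


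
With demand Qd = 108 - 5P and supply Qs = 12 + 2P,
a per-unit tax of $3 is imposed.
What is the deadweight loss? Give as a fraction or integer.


Pre-tax equilibrium quantity: Q* = 276/7
Post-tax equilibrium quantity: Q_tax = 246/7
Reduction in quantity: Q* - Q_tax = 30/7
DWL = (1/2) * tax * (Q* - Q_tax)
DWL = (1/2) * 3 * 30/7 = 45/7

45/7


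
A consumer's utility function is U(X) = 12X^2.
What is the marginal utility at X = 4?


MU = dU/dX = 12*2*X^(2-1)
MU = 24*X^1
At X = 4:
MU = 24 * 4^1
MU = 24 * 4 = 96

96


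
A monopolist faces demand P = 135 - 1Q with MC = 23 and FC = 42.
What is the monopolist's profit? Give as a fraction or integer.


MR = MC: 135 - 2Q = 23
Q* = 56
P* = 135 - 1*56 = 79
Profit = (P* - MC)*Q* - FC
= (79 - 23)*56 - 42
= 56*56 - 42
= 3136 - 42 = 3094

3094


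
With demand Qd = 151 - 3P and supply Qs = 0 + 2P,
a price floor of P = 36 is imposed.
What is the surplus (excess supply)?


At P = 36:
Qd = 151 - 3*36 = 43
Qs = 0 + 2*36 = 72
Surplus = Qs - Qd = 72 - 43 = 29

29


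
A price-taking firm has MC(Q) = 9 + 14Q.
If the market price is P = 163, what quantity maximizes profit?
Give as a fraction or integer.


In perfect competition, profit is maximized where P = MC.
163 = 9 + 14Q
154 = 14Q
Q* = 154/14 = 11

11


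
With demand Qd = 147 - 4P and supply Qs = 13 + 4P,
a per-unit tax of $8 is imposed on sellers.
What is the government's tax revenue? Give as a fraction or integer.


With tax on sellers, new supply: Qs' = 13 + 4(P - 8)
= 4P - 19
New equilibrium quantity:
Q_new = 64
Tax revenue = tax * Q_new = 8 * 64 = 512

512


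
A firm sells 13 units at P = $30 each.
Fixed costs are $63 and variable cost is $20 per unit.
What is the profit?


Total Revenue = P * Q = 30 * 13 = $390
Total Cost = FC + VC*Q = 63 + 20*13 = $323
Profit = TR - TC = 390 - 323 = $67

$67


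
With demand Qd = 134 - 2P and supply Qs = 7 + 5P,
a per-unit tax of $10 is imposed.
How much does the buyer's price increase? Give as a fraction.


With a per-unit tax, the buyer's price increase depends on relative slopes.
Supply slope: d = 5, Demand slope: b = 2
Buyer's price increase = d * tax / (b + d)
= 5 * 10 / (2 + 5)
= 50 / 7 = 50/7

50/7


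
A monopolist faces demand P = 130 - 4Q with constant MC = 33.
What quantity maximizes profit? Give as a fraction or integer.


TR = P*Q = (130 - 4Q)Q = 130Q - 4Q^2
MR = dTR/dQ = 130 - 8Q
Set MR = MC:
130 - 8Q = 33
97 = 8Q
Q* = 97/8 = 97/8

97/8


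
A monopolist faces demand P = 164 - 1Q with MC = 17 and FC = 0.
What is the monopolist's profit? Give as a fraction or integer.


MR = MC: 164 - 2Q = 17
Q* = 147/2
P* = 164 - 1*147/2 = 181/2
Profit = (P* - MC)*Q* - FC
= (181/2 - 17)*147/2 - 0
= 147/2*147/2 - 0
= 21609/4 - 0 = 21609/4

21609/4


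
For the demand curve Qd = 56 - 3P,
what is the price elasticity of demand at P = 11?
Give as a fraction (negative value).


dQ/dP = -3
At P = 11: Q = 56 - 3*11 = 23
E = (dQ/dP)(P/Q) = (-3)(11/23) = -33/23

-33/23


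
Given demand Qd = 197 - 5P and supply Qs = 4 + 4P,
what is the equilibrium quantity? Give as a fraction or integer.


First find equilibrium price:
197 - 5P = 4 + 4P
P* = 193/9 = 193/9
Then substitute into demand:
Q* = 197 - 5 * 193/9 = 808/9

808/9


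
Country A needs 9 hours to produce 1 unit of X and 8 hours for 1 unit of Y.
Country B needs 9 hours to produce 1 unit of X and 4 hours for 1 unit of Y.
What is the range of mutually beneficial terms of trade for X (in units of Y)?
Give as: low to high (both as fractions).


Opportunity cost of X for Country A = hours_X / hours_Y = 9/8 = 9/8 units of Y
Opportunity cost of X for Country B = hours_X / hours_Y = 9/4 = 9/4 units of Y
Terms of trade must be between the two opportunity costs.
Range: 9/8 to 9/4

9/8 to 9/4


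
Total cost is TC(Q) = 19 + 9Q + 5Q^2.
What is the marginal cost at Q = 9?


MC = dTC/dQ = 9 + 2*5*Q
At Q = 9:
MC = 9 + 10*9
MC = 9 + 90 = 99

99


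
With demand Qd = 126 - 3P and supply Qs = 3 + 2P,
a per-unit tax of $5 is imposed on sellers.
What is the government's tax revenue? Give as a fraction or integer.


With tax on sellers, new supply: Qs' = 3 + 2(P - 5)
= 2P - 7
New equilibrium quantity:
Q_new = 231/5
Tax revenue = tax * Q_new = 5 * 231/5 = 231

231


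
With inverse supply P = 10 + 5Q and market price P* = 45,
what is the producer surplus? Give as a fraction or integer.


Minimum supply price (at Q=0): P_min = 10
Quantity supplied at P* = 45:
Q* = (45 - 10)/5 = 7
PS = (1/2) * Q* * (P* - P_min)
PS = (1/2) * 7 * (45 - 10)
PS = (1/2) * 7 * 35 = 245/2

245/2


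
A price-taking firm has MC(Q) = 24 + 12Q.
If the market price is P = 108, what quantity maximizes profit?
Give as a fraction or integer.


In perfect competition, profit is maximized where P = MC.
108 = 24 + 12Q
84 = 12Q
Q* = 84/12 = 7

7


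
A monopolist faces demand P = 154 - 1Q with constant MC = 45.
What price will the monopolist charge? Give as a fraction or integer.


MR = 154 - 2Q
Set MR = MC: 154 - 2Q = 45
Q* = 109/2
Substitute into demand:
P* = 154 - 1*109/2 = 199/2

199/2


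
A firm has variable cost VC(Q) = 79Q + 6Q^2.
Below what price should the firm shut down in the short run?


AVC(Q) = VC(Q)/Q = 79 + 6Q
AVC is increasing in Q, so minimum AVC is at Q -> 0+.
Min AVC = 79
The firm should shut down if P < 79.

79


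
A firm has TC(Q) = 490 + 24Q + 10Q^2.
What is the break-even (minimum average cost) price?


AC(Q) = 490/Q + 24 + 10Q
To minimize: dAC/dQ = -490/Q^2 + 10 = 0
Q^2 = 490/10 = 49
Q* = 7
Min AC = 490/7 + 24 + 10*7
Min AC = 70 + 24 + 70 = 164

164


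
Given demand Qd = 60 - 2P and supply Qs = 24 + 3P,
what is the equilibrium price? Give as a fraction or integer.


At equilibrium, Qd = Qs.
60 - 2P = 24 + 3P
60 - 24 = 2P + 3P
36 = 5P
P* = 36/5 = 36/5

36/5


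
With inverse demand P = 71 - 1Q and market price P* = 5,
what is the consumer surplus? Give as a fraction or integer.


Maximum willingness to pay (at Q=0): P_max = 71
Quantity demanded at P* = 5:
Q* = (71 - 5)/1 = 66
CS = (1/2) * Q* * (P_max - P*)
CS = (1/2) * 66 * (71 - 5)
CS = (1/2) * 66 * 66 = 2178

2178


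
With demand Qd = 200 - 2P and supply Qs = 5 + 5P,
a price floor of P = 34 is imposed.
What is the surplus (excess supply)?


At P = 34:
Qd = 200 - 2*34 = 132
Qs = 5 + 5*34 = 175
Surplus = Qs - Qd = 175 - 132 = 43

43


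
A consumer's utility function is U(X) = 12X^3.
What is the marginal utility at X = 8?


MU = dU/dX = 12*3*X^(3-1)
MU = 36*X^2
At X = 8:
MU = 36 * 8^2
MU = 36 * 64 = 2304

2304


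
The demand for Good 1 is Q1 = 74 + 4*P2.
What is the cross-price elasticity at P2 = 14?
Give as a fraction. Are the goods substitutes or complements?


dQ1/dP2 = 4
At P2 = 14: Q1 = 74 + 4*14 = 130
Exy = (dQ1/dP2)(P2/Q1) = 4 * 14 / 130 = 28/65
Since Exy > 0, the goods are substitutes.

28/65 (substitutes)


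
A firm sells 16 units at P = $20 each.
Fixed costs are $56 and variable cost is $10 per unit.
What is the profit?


Total Revenue = P * Q = 20 * 16 = $320
Total Cost = FC + VC*Q = 56 + 10*16 = $216
Profit = TR - TC = 320 - 216 = $104

$104


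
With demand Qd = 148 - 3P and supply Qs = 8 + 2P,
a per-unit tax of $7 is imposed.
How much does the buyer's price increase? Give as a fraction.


With a per-unit tax, the buyer's price increase depends on relative slopes.
Supply slope: d = 2, Demand slope: b = 3
Buyer's price increase = d * tax / (b + d)
= 2 * 7 / (3 + 2)
= 14 / 5 = 14/5

14/5


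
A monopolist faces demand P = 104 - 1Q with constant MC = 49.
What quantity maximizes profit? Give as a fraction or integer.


TR = P*Q = (104 - 1Q)Q = 104Q - 1Q^2
MR = dTR/dQ = 104 - 2Q
Set MR = MC:
104 - 2Q = 49
55 = 2Q
Q* = 55/2 = 55/2

55/2


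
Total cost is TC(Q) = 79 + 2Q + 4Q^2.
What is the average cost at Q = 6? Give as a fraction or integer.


TC(6) = 79 + 2*6 + 4*6^2
TC(6) = 79 + 12 + 144 = 235
AC = TC/Q = 235/6 = 235/6

235/6


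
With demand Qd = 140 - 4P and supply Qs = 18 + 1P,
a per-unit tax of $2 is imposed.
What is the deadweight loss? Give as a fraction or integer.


Pre-tax equilibrium quantity: Q* = 212/5
Post-tax equilibrium quantity: Q_tax = 204/5
Reduction in quantity: Q* - Q_tax = 8/5
DWL = (1/2) * tax * (Q* - Q_tax)
DWL = (1/2) * 2 * 8/5 = 8/5

8/5


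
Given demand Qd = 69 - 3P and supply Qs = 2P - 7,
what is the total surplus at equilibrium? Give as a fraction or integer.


Find equilibrium: 69 - 3P = 2P - 7
69 + 7 = 5P
P* = 76/5 = 76/5
Q* = 2*76/5 - 7 = 117/5
Inverse demand: P = 23 - Q/3, so P_max = 23
Inverse supply: P = 7/2 + Q/2, so P_min = 7/2
CS = (1/2) * 117/5 * (23 - 76/5) = 4563/50
PS = (1/2) * 117/5 * (76/5 - 7/2) = 13689/100
TS = CS + PS = 4563/50 + 13689/100 = 4563/20

4563/20


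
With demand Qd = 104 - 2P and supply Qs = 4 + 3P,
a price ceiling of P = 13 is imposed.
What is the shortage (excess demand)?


At P = 13:
Qd = 104 - 2*13 = 78
Qs = 4 + 3*13 = 43
Shortage = Qd - Qs = 78 - 43 = 35

35


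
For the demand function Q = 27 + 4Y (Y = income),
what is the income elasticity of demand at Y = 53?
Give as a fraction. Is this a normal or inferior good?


dQ/dY = 4
At Y = 53: Q = 27 + 4*53 = 239
Ey = (dQ/dY)(Y/Q) = 4 * 53 / 239 = 212/239
Since Ey > 0, this is a normal good.

212/239 (normal good)


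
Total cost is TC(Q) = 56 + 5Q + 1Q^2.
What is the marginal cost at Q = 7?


MC = dTC/dQ = 5 + 2*1*Q
At Q = 7:
MC = 5 + 2*7
MC = 5 + 14 = 19

19


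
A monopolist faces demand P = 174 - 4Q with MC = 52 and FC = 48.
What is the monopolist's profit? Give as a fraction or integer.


MR = MC: 174 - 8Q = 52
Q* = 61/4
P* = 174 - 4*61/4 = 113
Profit = (P* - MC)*Q* - FC
= (113 - 52)*61/4 - 48
= 61*61/4 - 48
= 3721/4 - 48 = 3529/4

3529/4


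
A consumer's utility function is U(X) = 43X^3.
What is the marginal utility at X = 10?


MU = dU/dX = 43*3*X^(3-1)
MU = 129*X^2
At X = 10:
MU = 129 * 10^2
MU = 129 * 100 = 12900

12900


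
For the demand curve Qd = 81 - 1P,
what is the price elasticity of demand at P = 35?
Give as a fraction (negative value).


dQ/dP = -1
At P = 35: Q = 81 - 1*35 = 46
E = (dQ/dP)(P/Q) = (-1)(35/46) = -35/46

-35/46


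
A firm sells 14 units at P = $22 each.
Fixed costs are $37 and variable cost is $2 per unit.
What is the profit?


Total Revenue = P * Q = 22 * 14 = $308
Total Cost = FC + VC*Q = 37 + 2*14 = $65
Profit = TR - TC = 308 - 65 = $243

$243


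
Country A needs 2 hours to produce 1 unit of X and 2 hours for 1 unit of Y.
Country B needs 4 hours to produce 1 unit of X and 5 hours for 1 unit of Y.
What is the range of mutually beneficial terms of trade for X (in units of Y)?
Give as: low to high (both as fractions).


Opportunity cost of X for Country A = hours_X / hours_Y = 2/2 = 1 units of Y
Opportunity cost of X for Country B = hours_X / hours_Y = 4/5 = 4/5 units of Y
Terms of trade must be between the two opportunity costs.
Range: 4/5 to 1

4/5 to 1


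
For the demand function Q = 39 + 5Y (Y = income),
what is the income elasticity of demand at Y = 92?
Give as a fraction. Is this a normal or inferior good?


dQ/dY = 5
At Y = 92: Q = 39 + 5*92 = 499
Ey = (dQ/dY)(Y/Q) = 5 * 92 / 499 = 460/499
Since Ey > 0, this is a normal good.

460/499 (normal good)


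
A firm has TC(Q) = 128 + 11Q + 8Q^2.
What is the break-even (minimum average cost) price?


AC(Q) = 128/Q + 11 + 8Q
To minimize: dAC/dQ = -128/Q^2 + 8 = 0
Q^2 = 128/8 = 16
Q* = 4
Min AC = 128/4 + 11 + 8*4
Min AC = 32 + 11 + 32 = 75

75


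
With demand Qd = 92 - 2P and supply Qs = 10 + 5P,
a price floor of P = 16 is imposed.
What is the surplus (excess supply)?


At P = 16:
Qd = 92 - 2*16 = 60
Qs = 10 + 5*16 = 90
Surplus = Qs - Qd = 90 - 60 = 30

30


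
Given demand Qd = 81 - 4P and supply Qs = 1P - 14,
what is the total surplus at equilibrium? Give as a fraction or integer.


Find equilibrium: 81 - 4P = 1P - 14
81 + 14 = 5P
P* = 95/5 = 19
Q* = 1*19 - 14 = 5
Inverse demand: P = 81/4 - Q/4, so P_max = 81/4
Inverse supply: P = 14 + Q/1, so P_min = 14
CS = (1/2) * 5 * (81/4 - 19) = 25/8
PS = (1/2) * 5 * (19 - 14) = 25/2
TS = CS + PS = 25/8 + 25/2 = 125/8

125/8


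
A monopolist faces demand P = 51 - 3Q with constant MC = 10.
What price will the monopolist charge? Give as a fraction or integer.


MR = 51 - 6Q
Set MR = MC: 51 - 6Q = 10
Q* = 41/6
Substitute into demand:
P* = 51 - 3*41/6 = 61/2

61/2


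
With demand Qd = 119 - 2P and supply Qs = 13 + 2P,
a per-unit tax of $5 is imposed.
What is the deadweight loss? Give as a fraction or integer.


Pre-tax equilibrium quantity: Q* = 66
Post-tax equilibrium quantity: Q_tax = 61
Reduction in quantity: Q* - Q_tax = 5
DWL = (1/2) * tax * (Q* - Q_tax)
DWL = (1/2) * 5 * 5 = 25/2

25/2


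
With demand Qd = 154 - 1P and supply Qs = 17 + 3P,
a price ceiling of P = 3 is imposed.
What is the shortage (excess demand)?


At P = 3:
Qd = 154 - 1*3 = 151
Qs = 17 + 3*3 = 26
Shortage = Qd - Qs = 151 - 26 = 125

125


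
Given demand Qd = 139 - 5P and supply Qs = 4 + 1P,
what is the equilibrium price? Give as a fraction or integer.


At equilibrium, Qd = Qs.
139 - 5P = 4 + 1P
139 - 4 = 5P + 1P
135 = 6P
P* = 135/6 = 45/2

45/2


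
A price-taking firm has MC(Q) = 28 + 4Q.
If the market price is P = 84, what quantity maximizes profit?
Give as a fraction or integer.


In perfect competition, profit is maximized where P = MC.
84 = 28 + 4Q
56 = 4Q
Q* = 56/4 = 14

14


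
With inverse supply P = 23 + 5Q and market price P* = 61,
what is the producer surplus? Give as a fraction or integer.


Minimum supply price (at Q=0): P_min = 23
Quantity supplied at P* = 61:
Q* = (61 - 23)/5 = 38/5
PS = (1/2) * Q* * (P* - P_min)
PS = (1/2) * 38/5 * (61 - 23)
PS = (1/2) * 38/5 * 38 = 722/5

722/5


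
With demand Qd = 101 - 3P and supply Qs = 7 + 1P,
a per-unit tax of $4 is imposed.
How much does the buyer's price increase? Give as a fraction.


With a per-unit tax, the buyer's price increase depends on relative slopes.
Supply slope: d = 1, Demand slope: b = 3
Buyer's price increase = d * tax / (b + d)
= 1 * 4 / (3 + 1)
= 4 / 4 = 1

1


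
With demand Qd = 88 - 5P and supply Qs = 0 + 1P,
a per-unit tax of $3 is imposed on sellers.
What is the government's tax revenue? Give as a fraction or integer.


With tax on sellers, new supply: Qs' = 0 + 1(P - 3)
= 1P - 3
New equilibrium quantity:
Q_new = 73/6
Tax revenue = tax * Q_new = 3 * 73/6 = 73/2

73/2


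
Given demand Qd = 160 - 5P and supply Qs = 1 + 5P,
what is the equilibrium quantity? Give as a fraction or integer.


First find equilibrium price:
160 - 5P = 1 + 5P
P* = 159/10 = 159/10
Then substitute into demand:
Q* = 160 - 5 * 159/10 = 161/2

161/2


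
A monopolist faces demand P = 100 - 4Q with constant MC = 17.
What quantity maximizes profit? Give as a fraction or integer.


TR = P*Q = (100 - 4Q)Q = 100Q - 4Q^2
MR = dTR/dQ = 100 - 8Q
Set MR = MC:
100 - 8Q = 17
83 = 8Q
Q* = 83/8 = 83/8

83/8


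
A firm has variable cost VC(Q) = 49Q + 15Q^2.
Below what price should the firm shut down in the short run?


AVC(Q) = VC(Q)/Q = 49 + 15Q
AVC is increasing in Q, so minimum AVC is at Q -> 0+.
Min AVC = 49
The firm should shut down if P < 49.

49


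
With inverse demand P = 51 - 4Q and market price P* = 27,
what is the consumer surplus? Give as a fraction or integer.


Maximum willingness to pay (at Q=0): P_max = 51
Quantity demanded at P* = 27:
Q* = (51 - 27)/4 = 6
CS = (1/2) * Q* * (P_max - P*)
CS = (1/2) * 6 * (51 - 27)
CS = (1/2) * 6 * 24 = 72

72


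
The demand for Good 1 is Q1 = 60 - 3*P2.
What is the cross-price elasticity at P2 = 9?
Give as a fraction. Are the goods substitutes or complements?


dQ1/dP2 = -3
At P2 = 9: Q1 = 60 - 3*9 = 33
Exy = (dQ1/dP2)(P2/Q1) = -3 * 9 / 33 = -9/11
Since Exy < 0, the goods are complements.

-9/11 (complements)


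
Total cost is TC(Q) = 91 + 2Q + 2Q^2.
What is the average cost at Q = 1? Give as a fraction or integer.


TC(1) = 91 + 2*1 + 2*1^2
TC(1) = 91 + 2 + 2 = 95
AC = TC/Q = 95/1 = 95

95


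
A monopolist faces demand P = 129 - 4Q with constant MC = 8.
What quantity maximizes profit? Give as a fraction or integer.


TR = P*Q = (129 - 4Q)Q = 129Q - 4Q^2
MR = dTR/dQ = 129 - 8Q
Set MR = MC:
129 - 8Q = 8
121 = 8Q
Q* = 121/8 = 121/8

121/8


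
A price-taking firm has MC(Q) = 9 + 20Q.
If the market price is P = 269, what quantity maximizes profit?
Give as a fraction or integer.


In perfect competition, profit is maximized where P = MC.
269 = 9 + 20Q
260 = 20Q
Q* = 260/20 = 13

13


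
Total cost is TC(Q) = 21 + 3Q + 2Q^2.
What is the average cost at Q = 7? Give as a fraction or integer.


TC(7) = 21 + 3*7 + 2*7^2
TC(7) = 21 + 21 + 98 = 140
AC = TC/Q = 140/7 = 20

20


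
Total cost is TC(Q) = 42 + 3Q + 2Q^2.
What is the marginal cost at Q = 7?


MC = dTC/dQ = 3 + 2*2*Q
At Q = 7:
MC = 3 + 4*7
MC = 3 + 28 = 31

31


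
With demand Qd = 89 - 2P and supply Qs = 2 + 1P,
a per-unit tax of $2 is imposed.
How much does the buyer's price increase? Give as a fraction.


With a per-unit tax, the buyer's price increase depends on relative slopes.
Supply slope: d = 1, Demand slope: b = 2
Buyer's price increase = d * tax / (b + d)
= 1 * 2 / (2 + 1)
= 2 / 3 = 2/3

2/3


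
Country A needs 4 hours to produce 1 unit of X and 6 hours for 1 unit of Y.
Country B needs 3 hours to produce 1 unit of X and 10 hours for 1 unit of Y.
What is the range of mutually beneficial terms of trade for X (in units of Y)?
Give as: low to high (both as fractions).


Opportunity cost of X for Country A = hours_X / hours_Y = 4/6 = 2/3 units of Y
Opportunity cost of X for Country B = hours_X / hours_Y = 3/10 = 3/10 units of Y
Terms of trade must be between the two opportunity costs.
Range: 3/10 to 2/3

3/10 to 2/3


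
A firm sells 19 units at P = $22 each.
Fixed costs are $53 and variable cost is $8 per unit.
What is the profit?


Total Revenue = P * Q = 22 * 19 = $418
Total Cost = FC + VC*Q = 53 + 8*19 = $205
Profit = TR - TC = 418 - 205 = $213

$213


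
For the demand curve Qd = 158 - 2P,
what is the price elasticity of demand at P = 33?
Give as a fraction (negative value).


dQ/dP = -2
At P = 33: Q = 158 - 2*33 = 92
E = (dQ/dP)(P/Q) = (-2)(33/92) = -33/46

-33/46


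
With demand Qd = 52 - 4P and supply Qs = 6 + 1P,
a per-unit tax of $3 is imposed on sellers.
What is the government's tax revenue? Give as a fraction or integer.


With tax on sellers, new supply: Qs' = 6 + 1(P - 3)
= 3 + 1P
New equilibrium quantity:
Q_new = 64/5
Tax revenue = tax * Q_new = 3 * 64/5 = 192/5

192/5


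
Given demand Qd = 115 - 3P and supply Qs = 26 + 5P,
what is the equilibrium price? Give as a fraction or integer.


At equilibrium, Qd = Qs.
115 - 3P = 26 + 5P
115 - 26 = 3P + 5P
89 = 8P
P* = 89/8 = 89/8

89/8


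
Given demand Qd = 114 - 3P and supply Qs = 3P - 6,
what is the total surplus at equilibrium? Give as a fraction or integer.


Find equilibrium: 114 - 3P = 3P - 6
114 + 6 = 6P
P* = 120/6 = 20
Q* = 3*20 - 6 = 54
Inverse demand: P = 38 - Q/3, so P_max = 38
Inverse supply: P = 2 + Q/3, so P_min = 2
CS = (1/2) * 54 * (38 - 20) = 486
PS = (1/2) * 54 * (20 - 2) = 486
TS = CS + PS = 486 + 486 = 972

972


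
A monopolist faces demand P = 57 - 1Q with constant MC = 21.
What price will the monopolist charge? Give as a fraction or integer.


MR = 57 - 2Q
Set MR = MC: 57 - 2Q = 21
Q* = 18
Substitute into demand:
P* = 57 - 1*18 = 39

39


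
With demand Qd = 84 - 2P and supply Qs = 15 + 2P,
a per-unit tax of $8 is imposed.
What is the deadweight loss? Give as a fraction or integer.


Pre-tax equilibrium quantity: Q* = 99/2
Post-tax equilibrium quantity: Q_tax = 83/2
Reduction in quantity: Q* - Q_tax = 8
DWL = (1/2) * tax * (Q* - Q_tax)
DWL = (1/2) * 8 * 8 = 32

32


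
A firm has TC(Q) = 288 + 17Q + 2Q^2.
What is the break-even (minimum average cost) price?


AC(Q) = 288/Q + 17 + 2Q
To minimize: dAC/dQ = -288/Q^2 + 2 = 0
Q^2 = 288/2 = 144
Q* = 12
Min AC = 288/12 + 17 + 2*12
Min AC = 24 + 17 + 24 = 65

65


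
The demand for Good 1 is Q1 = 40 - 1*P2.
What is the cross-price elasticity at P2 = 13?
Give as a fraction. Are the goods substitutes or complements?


dQ1/dP2 = -1
At P2 = 13: Q1 = 40 - 1*13 = 27
Exy = (dQ1/dP2)(P2/Q1) = -1 * 13 / 27 = -13/27
Since Exy < 0, the goods are complements.

-13/27 (complements)


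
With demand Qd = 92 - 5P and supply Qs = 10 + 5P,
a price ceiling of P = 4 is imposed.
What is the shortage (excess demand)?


At P = 4:
Qd = 92 - 5*4 = 72
Qs = 10 + 5*4 = 30
Shortage = Qd - Qs = 72 - 30 = 42

42


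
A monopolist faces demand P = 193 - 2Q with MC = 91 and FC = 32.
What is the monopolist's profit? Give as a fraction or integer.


MR = MC: 193 - 4Q = 91
Q* = 51/2
P* = 193 - 2*51/2 = 142
Profit = (P* - MC)*Q* - FC
= (142 - 91)*51/2 - 32
= 51*51/2 - 32
= 2601/2 - 32 = 2537/2

2537/2


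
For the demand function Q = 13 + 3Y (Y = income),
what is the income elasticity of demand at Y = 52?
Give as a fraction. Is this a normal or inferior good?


dQ/dY = 3
At Y = 52: Q = 13 + 3*52 = 169
Ey = (dQ/dY)(Y/Q) = 3 * 52 / 169 = 12/13
Since Ey > 0, this is a normal good.

12/13 (normal good)


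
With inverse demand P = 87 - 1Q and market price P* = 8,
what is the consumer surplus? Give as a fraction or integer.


Maximum willingness to pay (at Q=0): P_max = 87
Quantity demanded at P* = 8:
Q* = (87 - 8)/1 = 79
CS = (1/2) * Q* * (P_max - P*)
CS = (1/2) * 79 * (87 - 8)
CS = (1/2) * 79 * 79 = 6241/2

6241/2


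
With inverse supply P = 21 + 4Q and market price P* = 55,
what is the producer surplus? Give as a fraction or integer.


Minimum supply price (at Q=0): P_min = 21
Quantity supplied at P* = 55:
Q* = (55 - 21)/4 = 17/2
PS = (1/2) * Q* * (P* - P_min)
PS = (1/2) * 17/2 * (55 - 21)
PS = (1/2) * 17/2 * 34 = 289/2

289/2


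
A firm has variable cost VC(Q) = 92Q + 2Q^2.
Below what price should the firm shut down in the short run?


AVC(Q) = VC(Q)/Q = 92 + 2Q
AVC is increasing in Q, so minimum AVC is at Q -> 0+.
Min AVC = 92
The firm should shut down if P < 92.

92


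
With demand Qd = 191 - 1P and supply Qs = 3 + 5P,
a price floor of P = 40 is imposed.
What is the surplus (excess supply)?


At P = 40:
Qd = 191 - 1*40 = 151
Qs = 3 + 5*40 = 203
Surplus = Qs - Qd = 203 - 151 = 52

52


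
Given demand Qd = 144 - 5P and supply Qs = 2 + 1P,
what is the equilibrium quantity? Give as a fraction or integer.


First find equilibrium price:
144 - 5P = 2 + 1P
P* = 142/6 = 71/3
Then substitute into demand:
Q* = 144 - 5 * 71/3 = 77/3

77/3


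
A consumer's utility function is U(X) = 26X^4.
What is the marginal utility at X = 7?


MU = dU/dX = 26*4*X^(4-1)
MU = 104*X^3
At X = 7:
MU = 104 * 7^3
MU = 104 * 343 = 35672

35672


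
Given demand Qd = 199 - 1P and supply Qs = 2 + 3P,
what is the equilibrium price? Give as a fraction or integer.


At equilibrium, Qd = Qs.
199 - 1P = 2 + 3P
199 - 2 = 1P + 3P
197 = 4P
P* = 197/4 = 197/4

197/4


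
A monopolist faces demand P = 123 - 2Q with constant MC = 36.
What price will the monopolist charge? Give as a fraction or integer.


MR = 123 - 4Q
Set MR = MC: 123 - 4Q = 36
Q* = 87/4
Substitute into demand:
P* = 123 - 2*87/4 = 159/2

159/2


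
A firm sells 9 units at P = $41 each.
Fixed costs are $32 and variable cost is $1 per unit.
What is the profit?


Total Revenue = P * Q = 41 * 9 = $369
Total Cost = FC + VC*Q = 32 + 1*9 = $41
Profit = TR - TC = 369 - 41 = $328

$328


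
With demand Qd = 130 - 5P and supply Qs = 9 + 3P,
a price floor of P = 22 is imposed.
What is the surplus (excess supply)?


At P = 22:
Qd = 130 - 5*22 = 20
Qs = 9 + 3*22 = 75
Surplus = Qs - Qd = 75 - 20 = 55

55


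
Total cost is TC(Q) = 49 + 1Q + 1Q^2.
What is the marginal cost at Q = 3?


MC = dTC/dQ = 1 + 2*1*Q
At Q = 3:
MC = 1 + 2*3
MC = 1 + 6 = 7

7


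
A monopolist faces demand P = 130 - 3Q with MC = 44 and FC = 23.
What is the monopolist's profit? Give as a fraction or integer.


MR = MC: 130 - 6Q = 44
Q* = 43/3
P* = 130 - 3*43/3 = 87
Profit = (P* - MC)*Q* - FC
= (87 - 44)*43/3 - 23
= 43*43/3 - 23
= 1849/3 - 23 = 1780/3

1780/3


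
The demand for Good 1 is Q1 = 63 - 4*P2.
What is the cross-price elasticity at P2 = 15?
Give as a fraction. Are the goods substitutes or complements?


dQ1/dP2 = -4
At P2 = 15: Q1 = 63 - 4*15 = 3
Exy = (dQ1/dP2)(P2/Q1) = -4 * 15 / 3 = -20
Since Exy < 0, the goods are complements.

-20 (complements)


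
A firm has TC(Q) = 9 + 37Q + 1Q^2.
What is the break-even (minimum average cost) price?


AC(Q) = 9/Q + 37 + 1Q
To minimize: dAC/dQ = -9/Q^2 + 1 = 0
Q^2 = 9/1 = 9
Q* = 3
Min AC = 9/3 + 37 + 1*3
Min AC = 3 + 37 + 3 = 43

43


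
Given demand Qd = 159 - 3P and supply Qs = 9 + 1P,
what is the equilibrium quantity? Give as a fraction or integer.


First find equilibrium price:
159 - 3P = 9 + 1P
P* = 150/4 = 75/2
Then substitute into demand:
Q* = 159 - 3 * 75/2 = 93/2

93/2


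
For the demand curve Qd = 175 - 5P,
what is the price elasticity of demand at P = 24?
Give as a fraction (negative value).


dQ/dP = -5
At P = 24: Q = 175 - 5*24 = 55
E = (dQ/dP)(P/Q) = (-5)(24/55) = -24/11

-24/11


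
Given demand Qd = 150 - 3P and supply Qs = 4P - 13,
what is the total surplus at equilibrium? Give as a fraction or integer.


Find equilibrium: 150 - 3P = 4P - 13
150 + 13 = 7P
P* = 163/7 = 163/7
Q* = 4*163/7 - 13 = 561/7
Inverse demand: P = 50 - Q/3, so P_max = 50
Inverse supply: P = 13/4 + Q/4, so P_min = 13/4
CS = (1/2) * 561/7 * (50 - 163/7) = 104907/98
PS = (1/2) * 561/7 * (163/7 - 13/4) = 314721/392
TS = CS + PS = 104907/98 + 314721/392 = 104907/56

104907/56


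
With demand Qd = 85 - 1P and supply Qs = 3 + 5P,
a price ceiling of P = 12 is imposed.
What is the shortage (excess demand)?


At P = 12:
Qd = 85 - 1*12 = 73
Qs = 3 + 5*12 = 63
Shortage = Qd - Qs = 73 - 63 = 10

10


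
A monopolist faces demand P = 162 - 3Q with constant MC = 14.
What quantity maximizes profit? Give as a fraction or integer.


TR = P*Q = (162 - 3Q)Q = 162Q - 3Q^2
MR = dTR/dQ = 162 - 6Q
Set MR = MC:
162 - 6Q = 14
148 = 6Q
Q* = 148/6 = 74/3

74/3


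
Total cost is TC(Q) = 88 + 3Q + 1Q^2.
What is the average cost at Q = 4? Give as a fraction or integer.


TC(4) = 88 + 3*4 + 1*4^2
TC(4) = 88 + 12 + 16 = 116
AC = TC/Q = 116/4 = 29

29


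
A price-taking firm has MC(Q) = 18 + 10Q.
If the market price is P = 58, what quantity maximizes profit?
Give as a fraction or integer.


In perfect competition, profit is maximized where P = MC.
58 = 18 + 10Q
40 = 10Q
Q* = 40/10 = 4

4


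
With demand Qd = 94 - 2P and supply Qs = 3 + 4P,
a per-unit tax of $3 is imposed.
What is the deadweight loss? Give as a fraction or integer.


Pre-tax equilibrium quantity: Q* = 191/3
Post-tax equilibrium quantity: Q_tax = 179/3
Reduction in quantity: Q* - Q_tax = 4
DWL = (1/2) * tax * (Q* - Q_tax)
DWL = (1/2) * 3 * 4 = 6

6


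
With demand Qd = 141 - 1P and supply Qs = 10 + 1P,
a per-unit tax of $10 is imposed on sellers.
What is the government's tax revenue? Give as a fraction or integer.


With tax on sellers, new supply: Qs' = 10 + 1(P - 10)
= 0 + 1P
New equilibrium quantity:
Q_new = 141/2
Tax revenue = tax * Q_new = 10 * 141/2 = 705

705


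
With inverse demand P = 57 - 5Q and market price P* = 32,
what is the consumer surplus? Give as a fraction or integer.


Maximum willingness to pay (at Q=0): P_max = 57
Quantity demanded at P* = 32:
Q* = (57 - 32)/5 = 5
CS = (1/2) * Q* * (P_max - P*)
CS = (1/2) * 5 * (57 - 32)
CS = (1/2) * 5 * 25 = 125/2

125/2


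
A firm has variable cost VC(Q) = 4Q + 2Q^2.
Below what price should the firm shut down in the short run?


AVC(Q) = VC(Q)/Q = 4 + 2Q
AVC is increasing in Q, so minimum AVC is at Q -> 0+.
Min AVC = 4
The firm should shut down if P < 4.

4


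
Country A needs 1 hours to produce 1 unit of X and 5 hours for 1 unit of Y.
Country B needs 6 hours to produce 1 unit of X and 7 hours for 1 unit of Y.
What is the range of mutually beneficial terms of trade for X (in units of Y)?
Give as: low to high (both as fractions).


Opportunity cost of X for Country A = hours_X / hours_Y = 1/5 = 1/5 units of Y
Opportunity cost of X for Country B = hours_X / hours_Y = 6/7 = 6/7 units of Y
Terms of trade must be between the two opportunity costs.
Range: 1/5 to 6/7

1/5 to 6/7


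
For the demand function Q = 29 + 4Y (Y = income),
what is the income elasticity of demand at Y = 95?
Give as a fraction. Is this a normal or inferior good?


dQ/dY = 4
At Y = 95: Q = 29 + 4*95 = 409
Ey = (dQ/dY)(Y/Q) = 4 * 95 / 409 = 380/409
Since Ey > 0, this is a normal good.

380/409 (normal good)


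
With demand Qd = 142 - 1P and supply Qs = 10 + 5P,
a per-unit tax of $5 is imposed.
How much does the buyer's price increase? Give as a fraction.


With a per-unit tax, the buyer's price increase depends on relative slopes.
Supply slope: d = 5, Demand slope: b = 1
Buyer's price increase = d * tax / (b + d)
= 5 * 5 / (1 + 5)
= 25 / 6 = 25/6

25/6


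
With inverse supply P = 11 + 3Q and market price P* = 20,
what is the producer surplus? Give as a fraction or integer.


Minimum supply price (at Q=0): P_min = 11
Quantity supplied at P* = 20:
Q* = (20 - 11)/3 = 3
PS = (1/2) * Q* * (P* - P_min)
PS = (1/2) * 3 * (20 - 11)
PS = (1/2) * 3 * 9 = 27/2

27/2


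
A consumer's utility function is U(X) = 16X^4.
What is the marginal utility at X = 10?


MU = dU/dX = 16*4*X^(4-1)
MU = 64*X^3
At X = 10:
MU = 64 * 10^3
MU = 64 * 1000 = 64000

64000


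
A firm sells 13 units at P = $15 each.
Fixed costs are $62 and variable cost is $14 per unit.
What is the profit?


Total Revenue = P * Q = 15 * 13 = $195
Total Cost = FC + VC*Q = 62 + 14*13 = $244
Profit = TR - TC = 195 - 244 = $-49

$-49


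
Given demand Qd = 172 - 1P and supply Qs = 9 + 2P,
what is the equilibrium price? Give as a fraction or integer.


At equilibrium, Qd = Qs.
172 - 1P = 9 + 2P
172 - 9 = 1P + 2P
163 = 3P
P* = 163/3 = 163/3

163/3
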